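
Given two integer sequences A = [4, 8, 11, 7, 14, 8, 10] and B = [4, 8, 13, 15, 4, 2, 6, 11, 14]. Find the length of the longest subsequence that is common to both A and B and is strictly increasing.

4

A longest common strictly increasing subsequence is 4, 8, 11, 14 (length 4); it appears in order in both A and B, and no longer such subsequence exists.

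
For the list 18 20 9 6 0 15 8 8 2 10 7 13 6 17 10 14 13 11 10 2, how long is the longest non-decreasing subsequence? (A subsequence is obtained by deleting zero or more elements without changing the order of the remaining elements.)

Scanning left to right, the best length ending at each element is: 18→1, 20→2, 9→1, 6→1, 0→1, 15→2, 8→2, 8→3, 2→2, 10→4, 7→3, 13→5, 6→3, 17→6, 10→5, 14→6, 13→6, 11→6, 10→6, 2→3.
So the longest non-decreasing subsequence has length 6, e.g. 6, 8, 8, 10, 13, 17.

6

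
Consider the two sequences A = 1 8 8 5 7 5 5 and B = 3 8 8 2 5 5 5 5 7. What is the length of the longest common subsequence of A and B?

Backtracking the LCS table gives one alignment: 8 (A2,B2) → 8 (A3,B3) → 5 (A4,B6) → 5 (A6,B7) → 5 (A7,B8).
So the longest common subsequence has length 5.

5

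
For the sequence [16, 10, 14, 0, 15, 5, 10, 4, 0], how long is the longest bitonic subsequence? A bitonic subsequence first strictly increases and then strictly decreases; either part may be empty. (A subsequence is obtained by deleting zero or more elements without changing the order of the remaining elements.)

One longest bitonic subsequence is 10, 14, 15, 10, 4, 0 (positions 2,3,5,7,8,9): it rises to 15 then falls. Length 6 is optimal.

6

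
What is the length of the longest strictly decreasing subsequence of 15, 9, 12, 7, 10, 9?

Let dp[i] be the longest decreasing subsequence ending at position i. Then dp = [1, 2, 2, 3, 3, 4].
The maximum is 4; one witness is 15, 12, 10, 9 at positions 1,3,5,6.

4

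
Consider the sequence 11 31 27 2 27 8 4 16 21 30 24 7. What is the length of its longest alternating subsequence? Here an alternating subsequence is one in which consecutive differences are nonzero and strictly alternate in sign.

A longest alternating subsequence is 11, 31, 2, 27, 8, 30, 24 (positions 1,2,4,5,6,10,11); its 6 consecutive differences strictly alternate in sign, and length 7 is optimal.

7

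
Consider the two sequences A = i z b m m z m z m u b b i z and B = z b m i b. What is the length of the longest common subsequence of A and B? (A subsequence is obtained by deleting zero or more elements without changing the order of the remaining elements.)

Backtracking the LCS table gives one alignment: z (A2,B1) → b (A3,B2) → m (A4,B3) → b (A12,B5).
So the longest common subsequence has length 4.

4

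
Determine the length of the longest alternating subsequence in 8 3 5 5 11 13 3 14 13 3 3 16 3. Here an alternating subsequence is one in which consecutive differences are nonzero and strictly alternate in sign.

A longest alternating subsequence is 8, 3, 5, 3, 14, 13, 16, 3 (positions 1,2,3,7,8,9,12,13); its 7 consecutive differences strictly alternate in sign, and length 8 is optimal.

8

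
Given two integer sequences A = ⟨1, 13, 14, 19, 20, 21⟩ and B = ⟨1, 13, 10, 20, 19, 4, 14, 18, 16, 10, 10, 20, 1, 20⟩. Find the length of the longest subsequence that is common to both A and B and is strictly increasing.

For each value that appears in both, track the longest common increasing run ending there.
The best achievable length is 4; one witness is 1, 13, 19, 20 (A-positions 1,2,4,5, B-positions 1,2,5,12).

4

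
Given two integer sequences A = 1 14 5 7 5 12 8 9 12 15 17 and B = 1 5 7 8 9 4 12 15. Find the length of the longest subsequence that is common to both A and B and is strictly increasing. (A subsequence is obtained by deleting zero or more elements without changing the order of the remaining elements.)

7

A longest common strictly increasing subsequence is 1, 5, 7, 8, 9, 12, 15 (length 7); it appears in order in both A and B, and no longer such subsequence exists.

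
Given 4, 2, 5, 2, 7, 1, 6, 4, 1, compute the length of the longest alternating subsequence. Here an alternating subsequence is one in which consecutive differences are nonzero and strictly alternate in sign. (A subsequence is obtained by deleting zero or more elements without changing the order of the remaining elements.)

Track the best alternating length ending on an up-step vs a down-step at each position: up/down = 1/1, 1/2, 3/1, 1/4, 5/1, 1/6, 7/6, 7/8, 1/8.
The maximum over both is 8; one such subsequence is 4, 2, 5, 2, 7, 1, 6, 4.

8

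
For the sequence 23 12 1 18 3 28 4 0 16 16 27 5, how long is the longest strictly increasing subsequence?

One longest increasing subsequence is 1, 3, 4, 16, 27 (positions 3,5,7,9,11), of length 5; no longer one exists.

5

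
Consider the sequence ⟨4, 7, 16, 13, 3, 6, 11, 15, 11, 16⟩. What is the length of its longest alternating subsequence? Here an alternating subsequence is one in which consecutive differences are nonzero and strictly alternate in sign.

A longest alternating subsequence is 4, 16, 13, 15, 11, 16 (positions 1,3,4,8,9,10); its 5 consecutive differences strictly alternate in sign, and length 6 is optimal.

6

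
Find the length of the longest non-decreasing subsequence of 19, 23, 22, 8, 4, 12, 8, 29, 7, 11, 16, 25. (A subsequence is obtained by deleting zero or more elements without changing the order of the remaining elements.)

One longest non-decreasing subsequence is 8, 8, 11, 16, 25 (positions 4,7,10,11,12), of length 5; no longer one exists.

5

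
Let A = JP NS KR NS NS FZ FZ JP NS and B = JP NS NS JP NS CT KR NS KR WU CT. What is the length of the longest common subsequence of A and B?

5

A longest common subsequence is JP, NS, NS, NS, NS (length 5); the LCS DP confirms no longer common subsequence exists.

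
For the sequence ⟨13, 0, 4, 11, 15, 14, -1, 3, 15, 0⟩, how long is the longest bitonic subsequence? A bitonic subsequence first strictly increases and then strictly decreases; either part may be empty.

Let inc[i] be the LIS ending at i and dec[i] the longest strictly decreasing subsequence starting at i. inc = [1, 1, 2, 3, 4, 4, 1, 2, 5, 2], dec = [4, 2, 3, 3, 4, 3, 1, 2, 2, 1].
max_i inc[i]+dec[i]−1 = 7, with one witness 0, 4, 11, 15, 14, 3, 0.

7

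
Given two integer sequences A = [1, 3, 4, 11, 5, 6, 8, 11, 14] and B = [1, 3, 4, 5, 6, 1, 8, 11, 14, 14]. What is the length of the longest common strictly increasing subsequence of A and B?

For each value that appears in both, track the longest common increasing run ending there.
The best achievable length is 8; one witness is 1, 3, 4, 5, 6, 8, 11, 14 (A-positions 1,2,3,5,6,7,8,9, B-positions 1,2,3,4,5,7,8,9).

8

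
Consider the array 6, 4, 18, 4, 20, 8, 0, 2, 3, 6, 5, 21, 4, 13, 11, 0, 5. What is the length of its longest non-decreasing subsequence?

5

One longest non-decreasing subsequence is 0, 2, 3, 6, 21 (positions 7,8,9,10,12), of length 5; no longer one exists.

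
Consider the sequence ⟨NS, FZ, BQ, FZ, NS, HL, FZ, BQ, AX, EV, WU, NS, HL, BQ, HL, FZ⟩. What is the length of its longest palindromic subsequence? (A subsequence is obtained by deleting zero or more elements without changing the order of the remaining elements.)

7

Using dp[i][j] = 2 + dp[i+1][j−1] if the ends match, else max(dp[i+1][j], dp[i][j−1]):
dp[1][16] = 7. A witness is FZ HL BQ HL BQ HL FZ at positions 2,6,8,13,14,15,16.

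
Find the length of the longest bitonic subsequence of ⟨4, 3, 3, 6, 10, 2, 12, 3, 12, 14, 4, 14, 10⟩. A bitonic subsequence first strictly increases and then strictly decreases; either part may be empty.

One longest bitonic subsequence is 4, 6, 10, 12, 14, 10 (positions 1,4,5,7,10,13): it rises to 14 then falls. Length 6 is optimal.

6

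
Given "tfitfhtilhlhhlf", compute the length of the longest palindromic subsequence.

7

Using dp[i][j] = 2 + dp[i+1][j−1] if the ends match, else max(dp[i+1][j], dp[i][j−1]):
dp[1][15] = 7. A witness is flhhhlf at positions 2,9,10,12,13,14,15.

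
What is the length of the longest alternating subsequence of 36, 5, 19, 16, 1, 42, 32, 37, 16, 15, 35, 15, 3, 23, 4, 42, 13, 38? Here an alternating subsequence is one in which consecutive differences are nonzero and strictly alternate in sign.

A longest alternating subsequence is 36, 5, 19, 16, 42, 32, 37, 16, 35, 15, 23, 4, 42, 13, 38 (positions 1,2,3,4,6,7,8,9,11,12,14,15,16,17,18); its 14 consecutive differences strictly alternate in sign, and length 15 is optimal.

15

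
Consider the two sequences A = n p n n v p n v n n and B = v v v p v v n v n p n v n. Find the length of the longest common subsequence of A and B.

7

A longest common subsequence is pnnpnvn (length 7); the LCS DP confirms no longer common subsequence exists.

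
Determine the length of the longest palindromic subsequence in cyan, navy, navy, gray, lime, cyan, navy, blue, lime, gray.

One longest palindromic subsequence is gray lime blue lime gray (positions 4,5,8,9,10); it reads the same forward and backward, and the interval DP gives dp[1][10] = 5.

5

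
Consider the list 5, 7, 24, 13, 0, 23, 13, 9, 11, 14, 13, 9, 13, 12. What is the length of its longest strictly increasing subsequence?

Scanning left to right, the best length ending at each element is: 5→1, 7→2, 24→3, 13→3, 0→1, 23→4, 13→3, 9→3, 11→4, 14→5, 13→5, 9→3, 13→5, 12→5.
So the longest increasing subsequence has length 5, e.g. 5, 7, 9, 11, 14.

5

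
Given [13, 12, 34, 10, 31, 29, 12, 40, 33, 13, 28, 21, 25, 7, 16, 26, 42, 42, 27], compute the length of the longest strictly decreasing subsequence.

6

Let dp[i] be the longest decreasing subsequence ending at position i. Then dp = [1, 2, 1, 3, 2, 3, 4, 1, 2, 4, 4, 5, 5, 6, 6, 5, 1, 1, 5].
The maximum is 6; one witness is 34, 31, 29, 28, 21, 7 at positions 3,5,6,11,12,14.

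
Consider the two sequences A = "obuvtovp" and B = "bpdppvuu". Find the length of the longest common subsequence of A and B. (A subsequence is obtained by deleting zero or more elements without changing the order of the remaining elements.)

2

Backtracking the LCS table gives one alignment: b (A2,B1) → u (A3,B8).
So the longest common subsequence has length 2.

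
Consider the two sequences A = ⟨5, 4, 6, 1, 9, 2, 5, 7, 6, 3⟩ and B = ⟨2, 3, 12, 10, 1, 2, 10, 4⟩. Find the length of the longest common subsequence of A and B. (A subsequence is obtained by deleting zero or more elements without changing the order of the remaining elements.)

2

Backtracking the LCS table gives one alignment: 1 (A4,B5) → 2 (A6,B6).
So the longest common subsequence has length 2.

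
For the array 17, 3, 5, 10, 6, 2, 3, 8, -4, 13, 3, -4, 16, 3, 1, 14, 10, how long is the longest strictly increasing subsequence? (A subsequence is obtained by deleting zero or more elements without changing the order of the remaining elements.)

Let dp[i] be the longest increasing subsequence ending at position i. Then dp = [1, 1, 2, 3, 3, 1, 2, 4, 1, 5, 2, 1, 6, 2, 2, 6, 5].
The maximum is 6; one witness is 3, 5, 6, 8, 13, 16 at positions 2,3,5,8,10,13.

6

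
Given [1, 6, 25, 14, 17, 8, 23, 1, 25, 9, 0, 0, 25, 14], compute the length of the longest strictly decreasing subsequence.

5

Scanning left to right, the best length ending at each element is: 1→1, 6→1, 25→1, 14→2, 17→2, 8→3, 23→2, 1→4, 25→1, 9→3, 0→5, 0→5, 25→1, 14→3.
So the longest decreasing subsequence has length 5, e.g. 25, 14, 8, 1, 0.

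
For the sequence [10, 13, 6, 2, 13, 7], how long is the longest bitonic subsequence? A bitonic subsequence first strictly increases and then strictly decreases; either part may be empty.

Let inc[i] be the LIS ending at i and dec[i] the longest strictly decreasing subsequence starting at i. inc = [1, 2, 1, 1, 2, 2], dec = [3, 3, 2, 1, 2, 1].
max_i inc[i]+dec[i]−1 = 4, with one witness 10, 13, 6, 2.

4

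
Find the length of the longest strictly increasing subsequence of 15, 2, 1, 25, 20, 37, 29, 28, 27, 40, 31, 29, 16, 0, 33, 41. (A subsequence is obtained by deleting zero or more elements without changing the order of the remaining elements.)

6

Scanning left to right, the best length ending at each element is: 15→1, 2→1, 1→1, 25→2, 20→2, 37→3, 29→3, 28→3, 27→3, 40→4, 31→4, 29→4, 16→2, 0→1, 33→5, 41→6.
So the longest increasing subsequence has length 6, e.g. 15, 25, 29, 31, 33, 41.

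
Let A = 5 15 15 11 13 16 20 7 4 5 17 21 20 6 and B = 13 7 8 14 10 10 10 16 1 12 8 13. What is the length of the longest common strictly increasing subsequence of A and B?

2

A longest common strictly increasing subsequence is 13, 16 (length 2); it appears in order in both A and B, and no longer such subsequence exists.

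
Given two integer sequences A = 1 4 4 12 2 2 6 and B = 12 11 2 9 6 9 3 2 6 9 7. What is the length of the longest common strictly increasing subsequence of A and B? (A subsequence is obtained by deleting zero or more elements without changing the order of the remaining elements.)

2

For each value that appears in both, track the longest common increasing run ending there.
The best achievable length is 2; one witness is 2, 6 (A-positions 5,7, B-positions 3,5).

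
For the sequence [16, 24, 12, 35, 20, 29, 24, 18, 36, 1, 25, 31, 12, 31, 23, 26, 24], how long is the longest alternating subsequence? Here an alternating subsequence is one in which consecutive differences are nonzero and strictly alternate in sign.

A longest alternating subsequence is 16, 24, 12, 35, 20, 29, 24, 36, 1, 25, 12, 31, 23, 26, 24 (positions 1,2,3,4,5,6,7,9,10,11,13,14,15,16,17); its 14 consecutive differences strictly alternate in sign, and length 15 is optimal.

15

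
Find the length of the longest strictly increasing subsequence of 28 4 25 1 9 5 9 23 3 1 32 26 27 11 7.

One longest increasing subsequence is 4, 5, 9, 23, 26, 27 (positions 2,6,7,8,12,13), of length 6; no longer one exists.

6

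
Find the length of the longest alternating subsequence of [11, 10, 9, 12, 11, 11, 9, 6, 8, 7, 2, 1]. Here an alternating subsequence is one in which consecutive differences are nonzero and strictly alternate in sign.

Track the best alternating length ending on an up-step vs a down-step at each position: up/down = 1/1, 1/2, 1/2, 3/1, 3/4, 3/4, 1/4, 1/4, 5/4, 5/6, 1/6, 1/6.
The maximum over both is 6; one such subsequence is 11, 10, 12, 6, 8, 7.

6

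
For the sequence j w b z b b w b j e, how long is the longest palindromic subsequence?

7

Using dp[i][j] = 2 + dp[i+1][j−1] if the ends match, else max(dp[i+1][j], dp[i][j−1]):
dp[1][10] = 7. A witness is jwbbbwj at positions 1,2,3,5,6,7,9.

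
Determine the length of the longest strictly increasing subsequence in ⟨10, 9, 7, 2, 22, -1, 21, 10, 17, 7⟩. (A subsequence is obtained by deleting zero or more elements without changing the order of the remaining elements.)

Scanning left to right, the best length ending at each element is: 10→1, 9→1, 7→1, 2→1, 22→2, -1→1, 21→2, 10→2, 17→3, 7→2.
So the longest increasing subsequence has length 3, e.g. 9, 10, 17.

3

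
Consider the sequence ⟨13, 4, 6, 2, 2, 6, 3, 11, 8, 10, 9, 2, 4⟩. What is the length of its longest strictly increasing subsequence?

Scanning left to right, the best length ending at each element is: 13→1, 4→1, 6→2, 2→1, 2→1, 6→2, 3→2, 11→3, 8→3, 10→4, 9→4, 2→1, 4→3.
So the longest increasing subsequence has length 4, e.g. 4, 6, 8, 10.

4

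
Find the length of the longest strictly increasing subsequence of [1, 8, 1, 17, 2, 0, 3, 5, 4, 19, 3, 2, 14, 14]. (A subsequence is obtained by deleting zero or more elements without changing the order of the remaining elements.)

5

Let dp[i] be the longest increasing subsequence ending at position i. Then dp = [1, 2, 1, 3, 2, 1, 3, 4, 4, 5, 3, 2, 5, 5].
The maximum is 5; one witness is 1, 2, 3, 5, 19 at positions 1,5,7,8,10.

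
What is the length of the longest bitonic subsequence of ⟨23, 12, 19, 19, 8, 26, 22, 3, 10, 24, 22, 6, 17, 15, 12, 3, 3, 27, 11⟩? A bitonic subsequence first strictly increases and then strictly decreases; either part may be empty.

One longest bitonic subsequence is 12, 19, 26, 24, 22, 17, 15, 12, 11 (positions 2,3,6,10,11,13,14,15,19): it rises to 26 then falls. Length 9 is optimal.

9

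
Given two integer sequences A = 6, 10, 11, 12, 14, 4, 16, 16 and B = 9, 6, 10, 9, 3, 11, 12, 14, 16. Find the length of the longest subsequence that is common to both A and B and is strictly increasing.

A longest common strictly increasing subsequence is 6, 10, 11, 12, 14, 16 (length 6); it appears in order in both A and B, and no longer such subsequence exists.

6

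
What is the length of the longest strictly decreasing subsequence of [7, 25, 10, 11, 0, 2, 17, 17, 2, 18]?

Let dp[i] be the longest decreasing subsequence ending at position i. Then dp = [1, 1, 2, 2, 3, 3, 2, 2, 3, 2].
The maximum is 3; one witness is 25, 10, 0 at positions 2,3,5.

3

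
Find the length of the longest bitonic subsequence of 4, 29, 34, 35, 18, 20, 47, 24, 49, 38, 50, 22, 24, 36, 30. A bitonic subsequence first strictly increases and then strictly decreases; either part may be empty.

One longest bitonic subsequence is 4, 29, 34, 35, 47, 49, 38, 36, 30 (positions 1,2,3,4,7,9,10,14,15): it rises to 49 then falls. Length 9 is optimal.

9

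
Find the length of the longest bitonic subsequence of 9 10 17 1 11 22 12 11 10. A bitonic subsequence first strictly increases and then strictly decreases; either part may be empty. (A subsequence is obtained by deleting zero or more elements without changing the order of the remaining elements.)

7

Let inc[i] be the LIS ending at i and dec[i] the longest strictly decreasing subsequence starting at i. inc = [1, 2, 3, 1, 3, 4, 4, 3, 2], dec = [2, 2, 4, 1, 2, 4, 3, 2, 1].
max_i inc[i]+dec[i]−1 = 7, with one witness 9, 10, 17, 22, 12, 11, 10.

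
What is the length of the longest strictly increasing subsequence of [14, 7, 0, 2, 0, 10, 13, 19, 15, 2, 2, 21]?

Scanning left to right, the best length ending at each element is: 14→1, 7→1, 0→1, 2→2, 0→1, 10→3, 13→4, 19→5, 15→5, 2→2, 2→2, 21→6.
So the longest increasing subsequence has length 6, e.g. 0, 2, 10, 13, 19, 21.

6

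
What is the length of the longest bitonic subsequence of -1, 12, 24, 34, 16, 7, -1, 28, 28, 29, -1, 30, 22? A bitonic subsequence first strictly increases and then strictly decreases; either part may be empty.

One longest bitonic subsequence is -1, 12, 24, 34, 16, 7, -1 (positions 1,2,3,4,5,6,11): it rises to 34 then falls. Length 7 is optimal.

7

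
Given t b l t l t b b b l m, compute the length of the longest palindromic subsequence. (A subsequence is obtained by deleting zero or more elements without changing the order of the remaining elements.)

Using dp[i][j] = 2 + dp[i+1][j−1] if the ends match, else max(dp[i+1][j], dp[i][j−1]):
dp[1][11] = 5. A witness is lbbbl at positions 5,7,8,9,10.

5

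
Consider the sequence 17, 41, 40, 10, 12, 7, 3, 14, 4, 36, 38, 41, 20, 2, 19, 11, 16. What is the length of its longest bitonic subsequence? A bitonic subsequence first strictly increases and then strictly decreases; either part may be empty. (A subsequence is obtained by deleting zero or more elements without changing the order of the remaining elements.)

9

Let inc[i] be the LIS ending at i and dec[i] the longest strictly decreasing subsequence starting at i. inc = [1, 2, 2, 1, 2, 1, 1, 3, 2, 4, 5, 6, 4, 1, 4, 3, 4], dec = [5, 6, 5, 4, 4, 3, 2, 3, 2, 4, 4, 4, 3, 1, 2, 1, 1].
max_i inc[i]+dec[i]−1 = 9, with one witness 10, 12, 14, 36, 38, 41, 20, 19, 16.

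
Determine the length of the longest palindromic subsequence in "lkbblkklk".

6

One longest palindromic subsequence is klkklk (positions 2,5,6,7,8,9); it reads the same forward and backward, and the interval DP gives dp[1][9] = 6.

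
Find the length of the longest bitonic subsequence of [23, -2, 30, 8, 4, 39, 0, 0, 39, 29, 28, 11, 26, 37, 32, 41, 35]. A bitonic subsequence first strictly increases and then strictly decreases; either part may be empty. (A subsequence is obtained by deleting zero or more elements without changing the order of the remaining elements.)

7

One longest bitonic subsequence is -2, 8, 11, 26, 37, 41, 35 (positions 2,4,12,13,14,16,17): it rises to 41 then falls. Length 7 is optimal.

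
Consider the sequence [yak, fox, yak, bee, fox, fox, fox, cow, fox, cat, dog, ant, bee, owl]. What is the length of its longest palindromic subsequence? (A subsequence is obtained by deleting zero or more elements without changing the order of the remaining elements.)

6

Using dp[i][j] = 2 + dp[i+1][j−1] if the ends match, else max(dp[i+1][j], dp[i][j−1]):
dp[1][14] = 6. A witness is bee fox fox fox fox bee at positions 4,5,6,7,9,13.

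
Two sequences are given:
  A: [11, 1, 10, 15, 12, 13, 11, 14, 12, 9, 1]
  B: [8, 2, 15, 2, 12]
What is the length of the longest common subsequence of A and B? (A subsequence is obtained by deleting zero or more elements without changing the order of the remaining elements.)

Backtracking the LCS table gives one alignment: 15 (A4,B3) → 12 (A9,B5).
So the longest common subsequence has length 2.

2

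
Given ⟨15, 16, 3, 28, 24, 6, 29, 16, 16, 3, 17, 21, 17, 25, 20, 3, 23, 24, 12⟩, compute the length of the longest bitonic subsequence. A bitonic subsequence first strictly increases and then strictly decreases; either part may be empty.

One longest bitonic subsequence is 3, 6, 16, 17, 21, 25, 24, 12 (positions 3,6,8,11,12,14,18,19): it rises to 25 then falls. Length 8 is optimal.

8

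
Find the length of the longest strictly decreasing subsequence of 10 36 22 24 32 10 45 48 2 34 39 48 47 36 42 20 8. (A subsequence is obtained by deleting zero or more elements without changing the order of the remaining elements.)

Let dp[i] be the longest decreasing subsequence ending at position i. Then dp = [1, 1, 2, 2, 2, 3, 1, 1, 4, 2, 2, 1, 2, 3, 3, 4, 5].
The maximum is 5; one witness is 45, 39, 36, 20, 8 at positions 7,11,14,16,17.

5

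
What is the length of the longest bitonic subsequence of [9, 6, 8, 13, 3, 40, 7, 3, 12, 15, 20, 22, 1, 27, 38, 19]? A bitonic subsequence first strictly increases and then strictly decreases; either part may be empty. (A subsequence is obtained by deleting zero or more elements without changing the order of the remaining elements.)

9

Let inc[i] be the LIS ending at i and dec[i] the longest strictly decreasing subsequence starting at i. inc = [1, 1, 2, 3, 1, 4, 2, 1, 3, 4, 5, 6, 1, 7, 8, 5], dec = [5, 3, 4, 4, 2, 4, 3, 2, 2, 2, 2, 2, 1, 2, 2, 1].
max_i inc[i]+dec[i]−1 = 9, with one witness 6, 8, 13, 15, 20, 22, 27, 38, 19.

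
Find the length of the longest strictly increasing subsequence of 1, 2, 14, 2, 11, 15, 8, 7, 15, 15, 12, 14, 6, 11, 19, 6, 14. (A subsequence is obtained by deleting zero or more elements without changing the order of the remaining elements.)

One longest increasing subsequence is 1, 2, 11, 12, 14, 19 (positions 1,2,5,11,12,15), of length 6; no longer one exists.

6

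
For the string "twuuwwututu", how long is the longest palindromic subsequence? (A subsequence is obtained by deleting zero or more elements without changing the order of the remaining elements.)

8

Using dp[i][j] = 2 + dp[i+1][j−1] if the ends match, else max(dp[i+1][j], dp[i][j−1]):
dp[1][11] = 8. A witness is tuuwwuut at positions 1,3,4,5,6,7,9,10.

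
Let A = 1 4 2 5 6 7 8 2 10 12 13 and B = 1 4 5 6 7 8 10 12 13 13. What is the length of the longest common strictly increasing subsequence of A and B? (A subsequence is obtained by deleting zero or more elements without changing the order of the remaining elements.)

9

For each value that appears in both, track the longest common increasing run ending there.
The best achievable length is 9; one witness is 1, 4, 5, 6, 7, 8, 10, 12, 13 (A-positions 1,2,4,5,6,7,9,10,11, B-positions 1,2,3,4,5,6,7,8,9).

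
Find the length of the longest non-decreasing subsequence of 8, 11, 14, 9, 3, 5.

3

Let dp[i] be the longest non-decreasing subsequence ending at position i. Then dp = [1, 2, 3, 2, 1, 2].
The maximum is 3; one witness is 8, 11, 14 at positions 1,2,3.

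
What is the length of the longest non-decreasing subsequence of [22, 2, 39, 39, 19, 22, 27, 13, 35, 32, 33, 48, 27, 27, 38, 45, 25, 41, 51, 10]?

9

Let dp[i] be the longest non-decreasing subsequence ending at position i. Then dp = [1, 1, 2, 3, 2, 3, 4, 2, 5, 5, 6, 7, 5, 6, 7, 8, 4, 8, 9, 2].
The maximum is 9; one witness is 2, 19, 22, 27, 32, 33, 38, 45, 51 at positions 2,5,6,7,10,11,15,16,19.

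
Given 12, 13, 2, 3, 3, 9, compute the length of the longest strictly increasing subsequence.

One longest increasing subsequence is 2, 3, 9 (positions 3,4,6), of length 3; no longer one exists.

3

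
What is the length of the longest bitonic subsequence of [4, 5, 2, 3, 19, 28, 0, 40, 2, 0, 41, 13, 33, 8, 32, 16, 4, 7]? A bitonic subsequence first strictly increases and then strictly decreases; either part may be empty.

One longest bitonic subsequence is 4, 5, 19, 28, 40, 41, 33, 32, 16, 7 (positions 1,2,5,6,8,11,13,15,16,18): it rises to 41 then falls. Length 10 is optimal.

10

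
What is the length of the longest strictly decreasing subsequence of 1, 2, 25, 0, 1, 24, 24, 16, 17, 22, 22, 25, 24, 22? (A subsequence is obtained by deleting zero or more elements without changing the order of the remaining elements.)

3

One longest decreasing subsequence is 25, 24, 16 (positions 3,6,8), of length 3; no longer one exists.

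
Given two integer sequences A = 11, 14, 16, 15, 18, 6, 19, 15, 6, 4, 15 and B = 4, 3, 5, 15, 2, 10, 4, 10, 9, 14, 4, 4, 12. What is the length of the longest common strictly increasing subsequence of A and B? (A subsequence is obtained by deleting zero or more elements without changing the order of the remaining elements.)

2

For each value that appears in both, track the longest common increasing run ending there.
The best achievable length is 2; one witness is 4, 15 (A-positions 10,11, B-positions 1,4).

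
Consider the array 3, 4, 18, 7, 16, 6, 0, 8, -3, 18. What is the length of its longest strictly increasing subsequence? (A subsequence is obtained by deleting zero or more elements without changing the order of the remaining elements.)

5

Let dp[i] be the longest increasing subsequence ending at position i. Then dp = [1, 2, 3, 3, 4, 3, 1, 4, 1, 5].
The maximum is 5; one witness is 3, 4, 7, 16, 18 at positions 1,2,4,5,10.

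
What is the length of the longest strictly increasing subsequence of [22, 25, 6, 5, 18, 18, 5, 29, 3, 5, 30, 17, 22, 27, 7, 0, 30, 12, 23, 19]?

6

Let dp[i] be the longest increasing subsequence ending at position i. Then dp = [1, 2, 1, 1, 2, 2, 1, 3, 1, 2, 4, 3, 4, 5, 3, 1, 6, 4, 5, 5].
The maximum is 6; one witness is 3, 5, 17, 22, 27, 30 at positions 9,10,12,13,14,17.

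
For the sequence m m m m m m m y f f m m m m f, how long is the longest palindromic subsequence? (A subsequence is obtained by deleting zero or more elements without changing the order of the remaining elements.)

11

Using dp[i][j] = 2 + dp[i+1][j−1] if the ends match, else max(dp[i+1][j], dp[i][j−1]):
dp[1][15] = 11. A witness is mmmmmmmmmmm at positions 1,2,3,4,5,6,7,11,12,13,14.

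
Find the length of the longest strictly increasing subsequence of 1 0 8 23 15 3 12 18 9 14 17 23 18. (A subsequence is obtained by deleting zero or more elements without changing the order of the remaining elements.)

Let dp[i] be the longest increasing subsequence ending at position i. Then dp = [1, 1, 2, 3, 3, 2, 3, 4, 3, 4, 5, 6, 6].
The maximum is 6; one witness is 1, 8, 12, 14, 17, 23 at positions 1,3,7,10,11,12.

6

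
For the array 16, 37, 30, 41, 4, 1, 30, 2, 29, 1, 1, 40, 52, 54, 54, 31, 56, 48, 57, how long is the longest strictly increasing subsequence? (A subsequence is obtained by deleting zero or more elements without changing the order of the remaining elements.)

8

One longest increasing subsequence is 1, 2, 29, 40, 52, 54, 56, 57 (positions 6,8,9,12,13,14,17,19), of length 8; no longer one exists.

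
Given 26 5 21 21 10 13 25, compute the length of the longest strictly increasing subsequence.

Let dp[i] be the longest increasing subsequence ending at position i. Then dp = [1, 1, 2, 2, 2, 3, 4].
The maximum is 4; one witness is 5, 10, 13, 25 at positions 2,5,6,7.

4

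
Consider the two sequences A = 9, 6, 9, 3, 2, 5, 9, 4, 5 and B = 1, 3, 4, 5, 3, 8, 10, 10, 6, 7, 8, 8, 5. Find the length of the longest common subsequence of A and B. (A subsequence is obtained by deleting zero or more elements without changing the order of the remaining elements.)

3

A longest common subsequence is 3, 5, 5 (length 3); the LCS DP confirms no longer common subsequence exists.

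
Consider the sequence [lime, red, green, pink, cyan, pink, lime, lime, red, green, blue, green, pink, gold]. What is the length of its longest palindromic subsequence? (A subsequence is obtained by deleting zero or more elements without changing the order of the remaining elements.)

5

Using dp[i][j] = 2 + dp[i+1][j−1] if the ends match, else max(dp[i+1][j], dp[i][j−1]):
dp[1][14] = 5. A witness is pink green blue green pink at positions 6,10,11,12,13.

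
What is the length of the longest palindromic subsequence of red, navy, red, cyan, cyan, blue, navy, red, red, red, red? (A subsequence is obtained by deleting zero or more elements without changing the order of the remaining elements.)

One longest palindromic subsequence is red red red red red red (positions 1,3,8,9,10,11); it reads the same forward and backward, and the interval DP gives dp[1][11] = 6.

6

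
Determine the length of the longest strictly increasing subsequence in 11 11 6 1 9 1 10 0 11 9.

Scanning left to right, the best length ending at each element is: 11→1, 11→1, 6→1, 1→1, 9→2, 1→1, 10→3, 0→1, 11→4, 9→2.
So the longest increasing subsequence has length 4, e.g. 6, 9, 10, 11.

4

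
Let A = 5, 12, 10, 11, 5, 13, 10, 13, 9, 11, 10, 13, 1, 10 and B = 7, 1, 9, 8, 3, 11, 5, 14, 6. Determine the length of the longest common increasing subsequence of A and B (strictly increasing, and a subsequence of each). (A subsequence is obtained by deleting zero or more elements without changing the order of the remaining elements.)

A longest common strictly increasing subsequence is 9, 11 (length 2); it appears in order in both A and B, and no longer such subsequence exists.

2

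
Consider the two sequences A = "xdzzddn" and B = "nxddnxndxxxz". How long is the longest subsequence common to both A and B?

4

Backtracking the LCS table gives one alignment: x (A1,B2) → d (A2,B3) → d (A5,B4) → d (A6,B8).
So the longest common subsequence has length 4.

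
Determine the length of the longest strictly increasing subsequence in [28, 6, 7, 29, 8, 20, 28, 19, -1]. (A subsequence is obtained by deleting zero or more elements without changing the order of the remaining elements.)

Scanning left to right, the best length ending at each element is: 28→1, 6→1, 7→2, 29→3, 8→3, 20→4, 28→5, 19→4, -1→1.
So the longest increasing subsequence has length 5, e.g. 6, 7, 8, 20, 28.

5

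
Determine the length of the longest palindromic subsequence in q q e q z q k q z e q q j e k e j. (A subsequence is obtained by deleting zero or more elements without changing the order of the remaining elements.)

One longest palindromic subsequence is qqezqkqzeqq (positions 1,2,3,5,6,7,8,9,10,11,12); it reads the same forward and backward, and the interval DP gives dp[1][17] = 11.

11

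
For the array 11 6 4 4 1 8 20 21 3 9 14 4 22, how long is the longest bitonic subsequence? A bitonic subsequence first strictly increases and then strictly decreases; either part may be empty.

Let inc[i] be the LIS ending at i and dec[i] the longest strictly decreasing subsequence starting at i. inc = [1, 1, 1, 1, 1, 2, 3, 4, 2, 3, 4, 3, 5], dec = [4, 3, 2, 2, 1, 2, 3, 3, 1, 2, 2, 1, 1].
max_i inc[i]+dec[i]−1 = 6, with one witness 6, 8, 20, 21, 14, 4.

6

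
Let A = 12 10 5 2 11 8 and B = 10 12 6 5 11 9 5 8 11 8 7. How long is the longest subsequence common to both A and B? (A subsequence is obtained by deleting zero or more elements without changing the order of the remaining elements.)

Backtracking the LCS table gives one alignment: 12 (A1,B2) → 5 (A3,B7) → 11 (A5,B9) → 8 (A6,B10).
So the longest common subsequence has length 4.

4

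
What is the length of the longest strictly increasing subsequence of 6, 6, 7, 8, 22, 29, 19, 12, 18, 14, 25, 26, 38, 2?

Let dp[i] be the longest increasing subsequence ending at position i. Then dp = [1, 1, 2, 3, 4, 5, 4, 4, 5, 5, 6, 7, 8, 1].
The maximum is 8; one witness is 6, 7, 8, 12, 18, 25, 26, 38 at positions 1,3,4,8,9,11,12,13.

8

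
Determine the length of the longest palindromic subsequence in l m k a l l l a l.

Using dp[i][j] = 2 + dp[i+1][j−1] if the ends match, else max(dp[i+1][j], dp[i][j−1]):
dp[1][9] = 7. A witness is lalllal at positions 1,4,5,6,7,8,9.

7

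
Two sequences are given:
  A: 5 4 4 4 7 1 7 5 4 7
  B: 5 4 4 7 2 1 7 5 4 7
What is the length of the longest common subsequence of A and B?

A longest common subsequence is 5, 4, 4, 7, 1, 7, 5, 4, 7 (length 9); the LCS DP confirms no longer common subsequence exists.

9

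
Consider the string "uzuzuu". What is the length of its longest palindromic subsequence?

One longest palindromic subsequence is uuzuu (positions 1,3,4,5,6); it reads the same forward and backward, and the interval DP gives dp[1][6] = 5.

5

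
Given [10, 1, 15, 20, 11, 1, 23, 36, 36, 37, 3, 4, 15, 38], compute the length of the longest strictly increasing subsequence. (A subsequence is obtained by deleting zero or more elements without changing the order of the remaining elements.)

One longest increasing subsequence is 10, 15, 20, 23, 36, 37, 38 (positions 1,3,4,7,8,10,14), of length 7; no longer one exists.

7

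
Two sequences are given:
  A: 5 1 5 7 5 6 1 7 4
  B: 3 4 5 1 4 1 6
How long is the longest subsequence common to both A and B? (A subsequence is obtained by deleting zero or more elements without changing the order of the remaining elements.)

3

Backtracking the LCS table gives one alignment: 5 (A1,B3) → 1 (A2,B6) → 6 (A6,B7).
So the longest common subsequence has length 3.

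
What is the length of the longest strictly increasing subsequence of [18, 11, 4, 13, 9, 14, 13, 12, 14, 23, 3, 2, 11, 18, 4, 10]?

5

Let dp[i] be the longest increasing subsequence ending at position i. Then dp = [1, 1, 1, 2, 2, 3, 3, 3, 4, 5, 1, 1, 3, 5, 2, 3].
The maximum is 5; one witness is 4, 9, 13, 14, 23 at positions 3,5,7,9,10.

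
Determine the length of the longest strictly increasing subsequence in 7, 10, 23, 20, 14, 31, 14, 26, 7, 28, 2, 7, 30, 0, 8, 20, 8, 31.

7

One longest increasing subsequence is 7, 10, 23, 26, 28, 30, 31 (positions 1,2,3,8,10,13,18), of length 7; no longer one exists.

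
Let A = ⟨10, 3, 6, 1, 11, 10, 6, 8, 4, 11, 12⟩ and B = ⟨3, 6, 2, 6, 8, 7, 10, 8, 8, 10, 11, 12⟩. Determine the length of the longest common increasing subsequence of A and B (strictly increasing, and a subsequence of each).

A longest common strictly increasing subsequence is 3, 6, 8, 11, 12 (length 5); it appears in order in both A and B, and no longer such subsequence exists.

5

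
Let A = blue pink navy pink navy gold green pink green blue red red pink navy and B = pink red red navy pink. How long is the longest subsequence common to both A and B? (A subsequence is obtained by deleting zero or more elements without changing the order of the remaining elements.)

4

Backtracking the LCS table gives one alignment: pink (A8,B1) → red (A11,B2) → red (A12,B3) → pink (A13,B5).
So the longest common subsequence has length 4.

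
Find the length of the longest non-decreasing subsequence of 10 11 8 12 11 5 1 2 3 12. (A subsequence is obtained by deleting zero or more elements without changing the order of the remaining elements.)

One longest non-decreasing subsequence is 10, 11, 12, 12 (positions 1,2,4,10), of length 4; no longer one exists.

4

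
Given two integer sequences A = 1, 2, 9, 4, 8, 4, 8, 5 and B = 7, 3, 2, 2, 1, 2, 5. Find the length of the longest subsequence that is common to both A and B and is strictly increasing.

A longest common strictly increasing subsequence is 1, 2, 5 (length 3); it appears in order in both A and B, and no longer such subsequence exists.

3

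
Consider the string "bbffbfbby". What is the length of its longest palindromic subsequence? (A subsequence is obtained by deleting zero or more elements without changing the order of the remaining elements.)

7

Using dp[i][j] = 2 + dp[i+1][j−1] if the ends match, else max(dp[i+1][j], dp[i][j−1]):
dp[1][9] = 7. A witness is bbfbfbb at positions 1,2,3,5,6,7,8.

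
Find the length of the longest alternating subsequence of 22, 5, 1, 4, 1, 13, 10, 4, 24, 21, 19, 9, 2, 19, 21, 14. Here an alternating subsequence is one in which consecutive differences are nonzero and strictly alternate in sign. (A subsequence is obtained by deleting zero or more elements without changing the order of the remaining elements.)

10

Track the best alternating length ending on an up-step vs a down-step at each position: up/down = 1/1, 1/2, 1/2, 3/2, 1/4, 5/2, 5/6, 5/6, 7/1, 7/8, 7/8, 7/8, 5/8, 9/8, 9/8, 9/10.
The maximum over both is 10; one such subsequence is 22, 1, 4, 1, 13, 10, 24, 9, 19, 14.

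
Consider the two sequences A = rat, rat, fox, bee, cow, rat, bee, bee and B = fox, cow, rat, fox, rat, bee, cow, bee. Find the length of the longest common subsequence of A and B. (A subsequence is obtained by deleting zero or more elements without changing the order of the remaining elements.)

5

Backtracking the LCS table gives one alignment: rat (A1,B3) → rat (A2,B5) → bee (A4,B6) → cow (A5,B7) → bee (A8,B8).
So the longest common subsequence has length 5.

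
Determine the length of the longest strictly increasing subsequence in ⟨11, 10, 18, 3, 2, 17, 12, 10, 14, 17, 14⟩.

4

Let dp[i] be the longest increasing subsequence ending at position i. Then dp = [1, 1, 2, 1, 1, 2, 2, 2, 3, 4, 3].
The maximum is 4; one witness is 11, 12, 14, 17 at positions 1,7,9,10.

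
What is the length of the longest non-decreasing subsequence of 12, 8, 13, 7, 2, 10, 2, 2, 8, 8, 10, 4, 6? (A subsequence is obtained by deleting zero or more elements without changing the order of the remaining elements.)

Let dp[i] be the longest non-decreasing subsequence ending at position i. Then dp = [1, 1, 2, 1, 1, 2, 2, 3, 4, 5, 6, 4, 5].
The maximum is 6; one witness is 2, 2, 2, 8, 8, 10 at positions 5,7,8,9,10,11.

6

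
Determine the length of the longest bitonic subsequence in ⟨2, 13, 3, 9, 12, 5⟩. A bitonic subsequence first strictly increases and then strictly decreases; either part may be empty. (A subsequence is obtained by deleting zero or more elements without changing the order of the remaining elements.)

One longest bitonic subsequence is 2, 3, 9, 12, 5 (positions 1,3,4,5,6): it rises to 12 then falls. Length 5 is optimal.

5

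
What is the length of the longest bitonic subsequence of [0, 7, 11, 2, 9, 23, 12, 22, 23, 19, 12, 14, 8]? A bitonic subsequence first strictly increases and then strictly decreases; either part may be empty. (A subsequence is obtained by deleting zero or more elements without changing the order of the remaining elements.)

One longest bitonic subsequence is 0, 7, 11, 12, 22, 23, 19, 14, 8 (positions 1,2,3,7,8,9,10,12,13): it rises to 23 then falls. Length 9 is optimal.

9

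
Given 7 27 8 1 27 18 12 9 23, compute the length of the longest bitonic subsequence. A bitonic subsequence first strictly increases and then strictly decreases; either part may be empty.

One longest bitonic subsequence is 7, 8, 27, 18, 12, 9 (positions 1,3,5,6,7,8): it rises to 27 then falls. Length 6 is optimal.

6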